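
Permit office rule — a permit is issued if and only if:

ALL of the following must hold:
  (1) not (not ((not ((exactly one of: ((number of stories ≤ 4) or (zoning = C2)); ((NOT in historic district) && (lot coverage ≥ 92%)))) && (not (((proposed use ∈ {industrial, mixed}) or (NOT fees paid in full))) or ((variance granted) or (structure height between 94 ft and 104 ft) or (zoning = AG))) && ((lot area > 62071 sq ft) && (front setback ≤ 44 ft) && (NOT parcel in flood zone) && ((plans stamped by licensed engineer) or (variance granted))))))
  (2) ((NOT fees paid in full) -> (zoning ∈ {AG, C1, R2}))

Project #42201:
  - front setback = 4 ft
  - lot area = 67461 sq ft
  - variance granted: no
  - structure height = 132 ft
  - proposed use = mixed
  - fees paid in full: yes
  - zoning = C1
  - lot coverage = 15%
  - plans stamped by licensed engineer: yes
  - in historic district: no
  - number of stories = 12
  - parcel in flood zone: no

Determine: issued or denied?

Atomic conditions:
  number of stories ≤ 4: 12 ≤ 4 is false
  zoning = C2: C1 == C2 is false
  NOT in historic district: no → true
  lot coverage ≥ 92%: 15 ≥ 92 is false
  proposed use ∈ {industrial, mixed}: mixed is in the set → true
  NOT fees paid in full: yes → false
  variance granted: no → false
  structure height between 94 ft and 104 ft: 132 in [94, 104] is false
  zoning = AG: C1 == AG is false
  lot area > 62071 sq ft: 67461 > 62071 is true
  front setback ≤ 44 ft: 4 ≤ 44 is true
  NOT parcel in flood zone: no → true
  plans stamped by licensed engineer: yes → true
  zoning ∈ {AG, C1, R2}: C1 is in the set → true
Combine:
[1.1.1.1.1.1] false OR false = false
[1.1.1.1.1.2] true AND false = false
[1.1.1.1.1] exactly-one(false, false) = false
[1.1.1.1] NOT false = true
[1.1.1.2.1.1] true OR false = true
[1.1.1.2.1] NOT true = false
[1.1.1.2.2] false OR false OR false = false
[1.1.1.2] false OR false = false
[1.1.1.3.4] true OR false = true
[1.1.1.3] true AND true AND true AND true = true
[1.1.1] true AND false AND true = false
[1.1] NOT false = true
[1] NOT true = false
[2] false → true (antecedent false ⇒ implication holds) = true
[root] false AND true = false
Overall: false → denied

Denied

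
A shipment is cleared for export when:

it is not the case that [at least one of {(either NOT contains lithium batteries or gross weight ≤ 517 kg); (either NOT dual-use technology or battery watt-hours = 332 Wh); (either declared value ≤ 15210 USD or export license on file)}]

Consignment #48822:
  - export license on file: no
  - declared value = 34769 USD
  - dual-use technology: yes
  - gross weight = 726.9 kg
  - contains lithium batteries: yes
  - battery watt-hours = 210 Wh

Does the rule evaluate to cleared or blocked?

Atomic conditions:
  NOT contains lithium batteries: yes → false
  gross weight ≤ 517 kg: 726.9 ≤ 517 is false
  NOT dual-use technology: yes → false
  battery watt-hours = 332 Wh: 210 == 332 is false
  declared value ≤ 15210 USD: 34769 ≤ 15210 is false
  export license on file: no → false
Combine:
[1.1] false OR false = false
[1.2] false OR false = false
[1.3] false OR false = false
[1] false OR false OR false = false
[root] NOT false = true
Overall: true → cleared

Cleared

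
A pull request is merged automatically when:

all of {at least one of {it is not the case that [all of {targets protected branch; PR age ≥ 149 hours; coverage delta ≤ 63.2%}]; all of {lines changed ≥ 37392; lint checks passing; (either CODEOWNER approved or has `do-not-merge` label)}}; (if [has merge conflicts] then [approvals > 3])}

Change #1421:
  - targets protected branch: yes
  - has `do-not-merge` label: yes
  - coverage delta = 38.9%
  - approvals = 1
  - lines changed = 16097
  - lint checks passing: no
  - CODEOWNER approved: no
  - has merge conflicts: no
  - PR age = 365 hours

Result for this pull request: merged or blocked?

Atomic conditions:
  targets protected branch: yes → true
  PR age ≥ 149 hours: 365 ≥ 149 is true
  coverage delta ≤ 63.2%: 38.9 ≤ 63.2 is true
  lines changed ≥ 37392: 16097 ≥ 37392 is false
  lint checks passing: no → false
  CODEOWNER approved: no → false
  has `do-not-merge` label: yes → true
  has merge conflicts: no → false
  approvals > 3: 1 > 3 is false
Combine:
[1.1.1] true AND true AND true = true
[1.1] NOT true = false
[1.2.3] false OR true = true
[1.2] false AND false AND true = false
[1] false OR false = false
[2] false → false (antecedent false ⇒ implication holds) = true
[root] false AND true = false
Overall: false → blocked

Blocked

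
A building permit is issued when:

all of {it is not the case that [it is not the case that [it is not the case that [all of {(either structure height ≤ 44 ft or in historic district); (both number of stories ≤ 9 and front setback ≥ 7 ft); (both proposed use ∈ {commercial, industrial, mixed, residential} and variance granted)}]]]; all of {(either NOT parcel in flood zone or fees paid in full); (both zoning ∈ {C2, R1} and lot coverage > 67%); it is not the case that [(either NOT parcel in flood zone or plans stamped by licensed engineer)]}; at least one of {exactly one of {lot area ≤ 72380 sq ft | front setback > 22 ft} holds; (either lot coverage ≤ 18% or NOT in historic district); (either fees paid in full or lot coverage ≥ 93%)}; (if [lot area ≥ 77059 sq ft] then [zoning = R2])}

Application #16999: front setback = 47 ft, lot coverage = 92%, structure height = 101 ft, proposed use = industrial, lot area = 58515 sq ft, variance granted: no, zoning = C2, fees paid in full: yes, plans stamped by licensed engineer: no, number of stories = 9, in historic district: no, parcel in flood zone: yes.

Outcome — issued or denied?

Issued

Atomic conditions:
  structure height ≤ 44 ft: 101 ≤ 44 is false
  in historic district: no → false
  number of stories ≤ 9: 9 ≤ 9 is true
  front setback ≥ 7 ft: 47 ≥ 7 is true
  proposed use ∈ {commercial, industrial, mixed, residential}: industrial is in the set → true
  variance granted: no → false
  NOT parcel in flood zone: yes → false
  fees paid in full: yes → true
  zoning ∈ {C2, R1}: C2 is in the set → true
  lot coverage > 67%: 92 > 67 is true
  plans stamped by licensed engineer: no → false
  lot area ≤ 72380 sq ft: 58515 ≤ 72380 is true
  front setback > 22 ft: 47 > 22 is true
  lot coverage ≤ 18%: 92 ≤ 18 is false
  NOT in historic district: no → true
  lot coverage ≥ 93%: 92 ≥ 93 is false
  lot area ≥ 77059 sq ft: 58515 ≥ 77059 is false
  zoning = R2: C2 == R2 is false
Combine:
[1.1.1.1.1] false OR false = false
[1.1.1.1.2] true AND true = true
[1.1.1.1.3] true AND false = false
[1.1.1.1] false AND true AND false = false
[1.1.1] NOT false = true
[1.1] NOT true = false
[1] NOT false = true
[2.1] false OR true = true
[2.2] true AND true = true
[2.3.1] false OR false = false
[2.3] NOT false = true
[2] true AND true AND true = true
[3.1] exactly-one(true, true) = false
[3.2] false OR true = true
[3.3] true OR false = true
[3] false OR true OR true = true
[4] false → false (antecedent false ⇒ implication holds) = true
[root] true AND true AND true AND true = true
Overall: true → issued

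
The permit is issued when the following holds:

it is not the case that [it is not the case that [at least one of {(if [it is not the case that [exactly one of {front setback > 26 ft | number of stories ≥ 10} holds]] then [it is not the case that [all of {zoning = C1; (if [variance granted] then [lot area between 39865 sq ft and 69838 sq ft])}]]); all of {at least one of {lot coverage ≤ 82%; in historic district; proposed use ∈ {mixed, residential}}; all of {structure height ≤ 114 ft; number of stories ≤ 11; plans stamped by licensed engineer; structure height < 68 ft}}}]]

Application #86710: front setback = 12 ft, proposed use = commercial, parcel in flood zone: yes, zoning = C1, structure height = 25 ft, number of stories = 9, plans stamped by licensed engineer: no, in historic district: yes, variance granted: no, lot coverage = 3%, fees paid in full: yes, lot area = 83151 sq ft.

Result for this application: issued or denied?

Denied

Atomic conditions:
  front setback > 26 ft: 12 > 26 is false
  number of stories ≥ 10: 9 ≥ 10 is false
  zoning = C1: C1 == C1 is true
  variance granted: no → false
  lot area between 39865 sq ft and 69838 sq ft: 83151 in [39865, 69838] is false
  lot coverage ≤ 82%: 3 ≤ 82 is true
  in historic district: yes → true
  proposed use ∈ {mixed, residential}: commercial is not in the set → false
  structure height ≤ 114 ft: 25 ≤ 114 is true
  number of stories ≤ 11: 9 ≤ 11 is true
  plans stamped by licensed engineer: no → false
  structure height < 68 ft: 25 < 68 is true
Combine:
[1.1.1.1.1] exactly-one(false, false) = false
[1.1.1.1] NOT false = true
[1.1.1.2.1.2] false → false (antecedent false ⇒ implication holds) = true
[1.1.1.2.1] true AND true = true
[1.1.1.2] NOT true = false
[1.1.1] true → false = false
[1.1.2.1] true OR true OR false = true
[1.1.2.2] true AND true AND false AND true = false
[1.1.2] true AND false = false
[1.1] false OR false = false
[1] NOT false = true
[root] NOT true = false
Overall: false → denied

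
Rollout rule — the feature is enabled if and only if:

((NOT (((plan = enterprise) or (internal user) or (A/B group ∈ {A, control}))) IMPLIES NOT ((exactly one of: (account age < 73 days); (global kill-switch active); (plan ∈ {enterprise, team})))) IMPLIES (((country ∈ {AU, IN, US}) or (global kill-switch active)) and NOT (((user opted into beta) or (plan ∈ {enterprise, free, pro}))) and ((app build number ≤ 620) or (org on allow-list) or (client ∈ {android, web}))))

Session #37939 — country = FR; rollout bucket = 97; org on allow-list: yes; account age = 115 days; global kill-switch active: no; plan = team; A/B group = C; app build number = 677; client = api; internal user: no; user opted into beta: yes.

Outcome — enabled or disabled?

Atomic conditions:
  plan = enterprise: team == enterprise is false
  internal user: no → false
  A/B group ∈ {A, control}: C is not in the set → false
  account age < 73 days: 115 < 73 is false
  global kill-switch active: no → false
  plan ∈ {enterprise, team}: team is in the set → true
  country ∈ {AU, IN, US}: FR is not in the set → false
  user opted into beta: yes → true
  plan ∈ {enterprise, free, pro}: team is not in the set → false
  app build number ≤ 620: 677 ≤ 620 is false
  org on allow-list: yes → true
  client ∈ {android, web}: api is not in the set → false
Combine:
[1.1.1] false OR false OR false = false
[1.1] NOT false = true
[1.2.1] exactly-one(false, false, true) = true
[1.2] NOT true = false
[1] true → false = false
[2.1] false OR false = false
[2.2.1] true OR false = true
[2.2] NOT true = false
[2.3] false OR true OR false = true
[2] false AND false AND true = false
[root] false → false (antecedent false ⇒ implication holds) = true
Overall: true → enabled

Enabled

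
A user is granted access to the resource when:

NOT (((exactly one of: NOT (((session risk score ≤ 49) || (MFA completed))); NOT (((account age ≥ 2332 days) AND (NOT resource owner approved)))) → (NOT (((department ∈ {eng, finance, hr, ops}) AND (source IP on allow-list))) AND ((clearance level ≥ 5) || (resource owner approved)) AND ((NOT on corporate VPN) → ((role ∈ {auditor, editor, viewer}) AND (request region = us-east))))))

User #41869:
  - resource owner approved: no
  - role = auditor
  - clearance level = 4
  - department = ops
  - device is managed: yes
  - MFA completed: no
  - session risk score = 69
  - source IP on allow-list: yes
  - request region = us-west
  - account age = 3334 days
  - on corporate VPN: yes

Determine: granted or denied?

Granted

Atomic conditions:
  session risk score ≤ 49: 69 ≤ 49 is false
  MFA completed: no → false
  account age ≥ 2332 days: 3334 ≥ 2332 is true
  NOT resource owner approved: no → true
  department ∈ {eng, finance, hr, ops}: ops is in the set → true
  source IP on allow-list: yes → true
  clearance level ≥ 5: 4 ≥ 5 is false
  resource owner approved: no → false
  NOT on corporate VPN: yes → false
  role ∈ {auditor, editor, viewer}: auditor is in the set → true
  request region = us-east: us-west == us-east is false
Combine:
[1.1.1.1] false OR false = false
[1.1.1] NOT false = true
[1.1.2.1] true AND true = true
[1.1.2] NOT true = false
[1.1] exactly-one(true, false) = true
[1.2.1.1] true AND true = true
[1.2.1] NOT true = false
[1.2.2] false OR false = false
[1.2.3.2] true AND false = false
[1.2.3] false → false (antecedent false ⇒ implication holds) = true
[1.2] false AND false AND true = false
[1] true → false = false
[root] NOT false = true
Overall: true → granted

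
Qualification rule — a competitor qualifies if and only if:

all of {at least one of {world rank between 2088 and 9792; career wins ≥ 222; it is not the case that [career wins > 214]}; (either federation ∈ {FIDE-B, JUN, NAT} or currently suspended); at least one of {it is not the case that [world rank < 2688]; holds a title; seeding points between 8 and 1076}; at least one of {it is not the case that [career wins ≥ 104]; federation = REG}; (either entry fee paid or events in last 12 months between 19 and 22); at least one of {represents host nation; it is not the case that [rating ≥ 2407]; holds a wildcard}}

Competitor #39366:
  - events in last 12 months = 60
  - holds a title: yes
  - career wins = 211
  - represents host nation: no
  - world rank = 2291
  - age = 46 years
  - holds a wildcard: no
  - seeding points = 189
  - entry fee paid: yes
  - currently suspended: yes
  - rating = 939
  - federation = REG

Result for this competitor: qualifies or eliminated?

Atomic conditions:
  world rank between 2088 and 9792: 2291 in [2088, 9792] is true
  career wins ≥ 222: 211 ≥ 222 is false
  career wins > 214: 211 > 214 is false
  federation ∈ {FIDE-B, JUN, NAT}: REG is not in the set → false
  currently suspended: yes → true
  world rank < 2688: 2291 < 2688 is true
  holds a title: yes → true
  seeding points between 8 and 1076: 189 in [8, 1076] is true
  career wins ≥ 104: 211 ≥ 104 is true
  federation = REG: REG == REG is true
  entry fee paid: yes → true
  events in last 12 months between 19 and 22: 60 in [19, 22] is false
  represents host nation: no → false
  rating ≥ 2407: 939 ≥ 2407 is false
  holds a wildcard: no → false
Combine:
[1.3] NOT false = true
[1] true OR false OR true = true
[2] false OR true = true
[3.1] NOT true = false
[3] false OR true OR true = true
[4.1] NOT true = false
[4] false OR true = true
[5] true OR false = true
[6.2] NOT false = true
[6] false OR true OR false = true
[root] true AND true AND true AND true AND true AND true = true
Overall: true → qualifies

Qualifies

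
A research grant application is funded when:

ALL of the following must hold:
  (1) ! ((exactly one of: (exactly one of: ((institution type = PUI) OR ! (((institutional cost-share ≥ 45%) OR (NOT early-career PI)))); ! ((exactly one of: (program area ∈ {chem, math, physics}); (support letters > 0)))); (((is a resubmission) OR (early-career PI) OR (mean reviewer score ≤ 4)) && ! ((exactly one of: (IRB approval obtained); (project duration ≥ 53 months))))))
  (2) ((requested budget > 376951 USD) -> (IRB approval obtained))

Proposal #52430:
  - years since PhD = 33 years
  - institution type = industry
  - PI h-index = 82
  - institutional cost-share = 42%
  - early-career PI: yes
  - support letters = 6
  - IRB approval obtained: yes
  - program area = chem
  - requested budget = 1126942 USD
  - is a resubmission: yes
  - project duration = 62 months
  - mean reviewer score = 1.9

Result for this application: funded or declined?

Atomic conditions:
  institution type = PUI: industry == PUI is false
  institutional cost-share ≥ 45%: 42 ≥ 45 is false
  NOT early-career PI: yes → false
  program area ∈ {chem, math, physics}: chem is in the set → true
  support letters > 0: 6 > 0 is true
  is a resubmission: yes → true
  early-career PI: yes → true
  mean reviewer score ≤ 4: 1.9 ≤ 4 is true
  IRB approval obtained: yes → true
  project duration ≥ 53 months: 62 ≥ 53 is true
  requested budget > 376951 USD: 1126942 > 376951 is true
Combine:
[1.1.1.1.2.1] false OR false = false
[1.1.1.1.2] NOT false = true
[1.1.1.1] false OR true = true
[1.1.1.2.1] exactly-one(true, true) = false
[1.1.1.2] NOT false = true
[1.1.1] exactly-one(true, true) = false
[1.1.2.1] true OR true OR true = true
[1.1.2.2.1] exactly-one(true, true) = false
[1.1.2.2] NOT false = true
[1.1.2] true AND true = true
[1.1] exactly-one(false, true) = true
[1] NOT true = false
[2] true → true = true
[root] false AND true = false
Overall: false → declined

Declined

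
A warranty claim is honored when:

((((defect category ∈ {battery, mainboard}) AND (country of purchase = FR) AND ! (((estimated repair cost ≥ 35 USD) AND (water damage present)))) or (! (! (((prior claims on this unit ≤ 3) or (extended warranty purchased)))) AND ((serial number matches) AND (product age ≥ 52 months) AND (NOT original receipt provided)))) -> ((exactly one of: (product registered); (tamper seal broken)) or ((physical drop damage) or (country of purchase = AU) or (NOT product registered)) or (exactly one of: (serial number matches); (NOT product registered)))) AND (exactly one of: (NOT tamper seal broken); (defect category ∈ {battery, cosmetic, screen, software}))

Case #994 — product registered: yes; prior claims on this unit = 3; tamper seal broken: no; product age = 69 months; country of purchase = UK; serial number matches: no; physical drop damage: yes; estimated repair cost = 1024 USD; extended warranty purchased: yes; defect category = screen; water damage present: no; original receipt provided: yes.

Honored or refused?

Refused

Atomic conditions:
  defect category ∈ {battery, mainboard}: screen is not in the set → false
  country of purchase = FR: UK == FR is false
  estimated repair cost ≥ 35 USD: 1024 ≥ 35 is true
  water damage present: no → false
  prior claims on this unit ≤ 3: 3 ≤ 3 is true
  extended warranty purchased: yes → true
  serial number matches: no → false
  product age ≥ 52 months: 69 ≥ 52 is true
  NOT original receipt provided: yes → false
  product registered: yes → true
  tamper seal broken: no → false
  physical drop damage: yes → true
  country of purchase = AU: UK == AU is false
  NOT product registered: yes → false
  NOT tamper seal broken: no → true
  defect category ∈ {battery, cosmetic, screen, software}: screen is in the set → true
Combine:
[1.1.1.3.1] true AND false = false
[1.1.1.3] NOT false = true
[1.1.1] false AND false AND true = false
[1.1.2.1.1.1] true OR true = true
[1.1.2.1.1] NOT true = false
[1.1.2.1] NOT false = true
[1.1.2.2] false AND true AND false = false
[1.1.2] true AND false = false
[1.1] false OR false = false
[1.2.1] exactly-one(true, false) = true
[1.2.2] true OR false OR false = true
[1.2.3] exactly-one(false, false) = false
[1.2] true OR true OR false = true
[1] false → true (antecedent false ⇒ implication holds) = true
[2] exactly-one(true, true) = false
[root] true AND false = false
Overall: false → refused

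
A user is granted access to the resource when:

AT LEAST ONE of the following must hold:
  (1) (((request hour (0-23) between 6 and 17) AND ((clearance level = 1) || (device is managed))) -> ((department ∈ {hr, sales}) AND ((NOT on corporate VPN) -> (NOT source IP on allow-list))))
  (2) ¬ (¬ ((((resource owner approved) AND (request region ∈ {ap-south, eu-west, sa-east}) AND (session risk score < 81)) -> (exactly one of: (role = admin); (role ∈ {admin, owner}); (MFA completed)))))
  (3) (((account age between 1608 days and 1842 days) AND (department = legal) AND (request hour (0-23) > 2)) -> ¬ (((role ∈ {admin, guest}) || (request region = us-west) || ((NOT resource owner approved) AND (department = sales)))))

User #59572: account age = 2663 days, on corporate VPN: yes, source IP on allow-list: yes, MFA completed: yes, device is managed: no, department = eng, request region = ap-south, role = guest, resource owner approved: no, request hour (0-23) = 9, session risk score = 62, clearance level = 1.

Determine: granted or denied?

Atomic conditions:
  request hour (0-23) between 6 and 17: 9 in [6, 17] is true
  clearance level = 1: 1 == 1 is true
  device is managed: no → false
  department ∈ {hr, sales}: eng is not in the set → false
  NOT on corporate VPN: yes → false
  NOT source IP on allow-list: yes → false
  resource owner approved: no → false
  request region ∈ {ap-south, eu-west, sa-east}: ap-south is in the set → true
  session risk score < 81: 62 < 81 is true
  role = admin: guest == admin is false
  role ∈ {admin, owner}: guest is not in the set → false
  MFA completed: yes → true
  account age between 1608 days and 1842 days: 2663 in [1608, 1842] is false
  department = legal: eng == legal is false
  request hour (0-23) > 2: 9 > 2 is true
  role ∈ {admin, guest}: guest is in the set → true
  request region = us-west: ap-south == us-west is false
  NOT resource owner approved: no → true
  department = sales: eng == sales is false
Combine:
[1.1.2] true OR false = true
[1.1] true AND true = true
[1.2.2] false → false (antecedent false ⇒ implication holds) = true
[1.2] false AND true = false
[1] true → false = false
[2.1.1.1] false AND true AND true = false
[2.1.1.2] exactly-one(false, false, true) = true
[2.1.1] false → true (antecedent false ⇒ implication holds) = true
[2.1] NOT true = false
[2] NOT false = true
[3.1] false AND false AND true = false
[3.2.1.3] true AND false = false
[3.2.1] true OR false OR false = true
[3.2] NOT true = false
[3] false → false (antecedent false ⇒ implication holds) = true
[root] false OR true OR true = true
Overall: true → granted

Granted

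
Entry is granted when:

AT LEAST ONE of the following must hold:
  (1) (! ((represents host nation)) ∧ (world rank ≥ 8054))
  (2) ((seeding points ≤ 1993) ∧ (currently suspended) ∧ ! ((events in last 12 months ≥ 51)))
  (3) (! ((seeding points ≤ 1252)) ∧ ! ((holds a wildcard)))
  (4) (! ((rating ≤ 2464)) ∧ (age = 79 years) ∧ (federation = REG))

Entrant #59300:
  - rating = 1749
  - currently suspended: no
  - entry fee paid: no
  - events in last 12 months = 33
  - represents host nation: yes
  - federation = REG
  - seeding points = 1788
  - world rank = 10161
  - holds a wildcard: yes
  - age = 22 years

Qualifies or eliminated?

Eliminated

Atomic conditions:
  represents host nation: yes → true
  world rank ≥ 8054: 10161 ≥ 8054 is true
  seeding points ≤ 1993: 1788 ≤ 1993 is true
  currently suspended: no → false
  events in last 12 months ≥ 51: 33 ≥ 51 is false
  seeding points ≤ 1252: 1788 ≤ 1252 is false
  holds a wildcard: yes → true
  rating ≤ 2464: 1749 ≤ 2464 is true
  age = 79 years: 22 == 79 is false
  federation = REG: REG == REG is true
Combine:
[1.1] NOT true = false
[1] false AND true = false
[2.3] NOT false = true
[2] true AND false AND true = false
[3.1] NOT false = true
[3.2] NOT true = false
[3] true AND false = false
[4.1] NOT true = false
[4] false AND false AND true = false
[root] false OR false OR false OR false = false
Overall: false → eliminated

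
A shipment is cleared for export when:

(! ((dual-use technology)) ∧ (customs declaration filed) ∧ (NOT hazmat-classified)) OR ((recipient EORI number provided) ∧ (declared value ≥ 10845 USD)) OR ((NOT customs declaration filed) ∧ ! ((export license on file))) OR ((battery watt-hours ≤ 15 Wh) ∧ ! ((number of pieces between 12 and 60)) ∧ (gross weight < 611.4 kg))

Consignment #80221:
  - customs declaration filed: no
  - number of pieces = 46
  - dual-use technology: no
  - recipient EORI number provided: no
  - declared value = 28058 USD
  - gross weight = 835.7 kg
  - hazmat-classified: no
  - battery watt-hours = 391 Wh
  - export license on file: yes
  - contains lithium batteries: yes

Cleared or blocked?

Blocked

Atomic conditions:
  dual-use technology: no → false
  customs declaration filed: no → false
  NOT hazmat-classified: no → true
  recipient EORI number provided: no → false
  declared value ≥ 10845 USD: 28058 ≥ 10845 is true
  NOT customs declaration filed: no → true
  export license on file: yes → true
  battery watt-hours ≤ 15 Wh: 391 ≤ 15 is false
  number of pieces between 12 and 60: 46 in [12, 60] is true
  gross weight < 611.4 kg: 835.7 < 611.4 is false
Combine:
[1.1] NOT false = true
[1] true AND false AND true = false
[2] false AND true = false
[3.2] NOT true = false
[3] true AND false = false
[4.2] NOT true = false
[4] false AND false AND false = false
[root] false OR false OR false OR false = false
Overall: false → blocked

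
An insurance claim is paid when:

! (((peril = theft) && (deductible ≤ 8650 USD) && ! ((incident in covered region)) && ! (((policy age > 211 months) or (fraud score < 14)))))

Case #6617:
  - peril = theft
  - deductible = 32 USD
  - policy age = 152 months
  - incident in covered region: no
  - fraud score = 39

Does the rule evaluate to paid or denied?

Atomic conditions:
  peril = theft: theft == theft is true
  deductible ≤ 8650 USD: 32 ≤ 8650 is true
  incident in covered region: no → false
  policy age > 211 months: 152 > 211 is false
  fraud score < 14: 39 < 14 is false
Combine:
[1.3] NOT false = true
[1.4.1] false OR false = false
[1.4] NOT false = true
[1] true AND true AND true AND true = true
[root] NOT true = false
Overall: false → denied

Denied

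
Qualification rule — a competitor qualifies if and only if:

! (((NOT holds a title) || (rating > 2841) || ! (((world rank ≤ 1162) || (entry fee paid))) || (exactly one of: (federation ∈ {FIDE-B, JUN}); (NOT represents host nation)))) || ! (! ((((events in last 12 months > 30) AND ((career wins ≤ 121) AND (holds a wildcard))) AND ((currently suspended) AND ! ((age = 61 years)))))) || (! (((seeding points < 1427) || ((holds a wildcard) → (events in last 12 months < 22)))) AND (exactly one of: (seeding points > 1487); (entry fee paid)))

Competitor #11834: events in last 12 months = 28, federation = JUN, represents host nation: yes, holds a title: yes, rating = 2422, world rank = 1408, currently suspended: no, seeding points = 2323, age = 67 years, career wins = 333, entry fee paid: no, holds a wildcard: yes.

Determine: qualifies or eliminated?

Qualifies

Atomic conditions:
  NOT holds a title: yes → false
  rating > 2841: 2422 > 2841 is false
  world rank ≤ 1162: 1408 ≤ 1162 is false
  entry fee paid: no → false
  federation ∈ {FIDE-B, JUN}: JUN is in the set → true
  NOT represents host nation: yes → false
  events in last 12 months > 30: 28 > 30 is false
  career wins ≤ 121: 333 ≤ 121 is false
  holds a wildcard: yes → true
  currently suspended: no → false
  age = 61 years: 67 == 61 is false
  seeding points < 1427: 2323 < 1427 is false
  events in last 12 months < 22: 28 < 22 is false
  seeding points > 1487: 2323 > 1487 is true
Combine:
[1.1.3.1] false OR false = false
[1.1.3] NOT false = true
[1.1.4] exactly-one(true, false) = true
[1.1] false OR false OR true OR true = true
[1] NOT true = false
[2.1.1.1.2] false AND true = false
[2.1.1.1] false AND false = false
[2.1.1.2.2] NOT false = true
[2.1.1.2] false AND true = false
[2.1.1] false AND false = false
[2.1] NOT false = true
[2] NOT true = false
[3.1.1.2] true → false = false
[3.1.1] false OR false = false
[3.1] NOT false = true
[3.2] exactly-one(true, false) = true
[3] true AND true = true
[root] false OR false OR true = true
Overall: true → qualifies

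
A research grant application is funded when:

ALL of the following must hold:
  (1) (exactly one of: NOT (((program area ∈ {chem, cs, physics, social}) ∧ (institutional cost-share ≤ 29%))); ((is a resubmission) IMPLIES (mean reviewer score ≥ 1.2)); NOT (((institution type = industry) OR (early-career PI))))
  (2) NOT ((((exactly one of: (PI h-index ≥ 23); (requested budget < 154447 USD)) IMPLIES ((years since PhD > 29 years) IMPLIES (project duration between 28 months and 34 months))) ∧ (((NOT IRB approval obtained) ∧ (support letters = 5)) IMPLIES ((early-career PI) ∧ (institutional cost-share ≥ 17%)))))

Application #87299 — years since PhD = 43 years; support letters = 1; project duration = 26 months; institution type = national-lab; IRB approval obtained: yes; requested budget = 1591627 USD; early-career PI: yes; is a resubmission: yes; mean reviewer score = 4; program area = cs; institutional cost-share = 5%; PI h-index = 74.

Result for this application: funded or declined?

Atomic conditions:
  program area ∈ {chem, cs, physics, social}: cs is in the set → true
  institutional cost-share ≤ 29%: 5 ≤ 29 is true
  is a resubmission: yes → true
  mean reviewer score ≥ 1.2: 4 ≥ 1.2 is true
  institution type = industry: national-lab == industry is false
  early-career PI: yes → true
  PI h-index ≥ 23: 74 ≥ 23 is true
  requested budget < 154447 USD: 1591627 < 154447 is false
  years since PhD > 29 years: 43 > 29 is true
  project duration between 28 months and 34 months: 26 in [28, 34] is false
  NOT IRB approval obtained: yes → false
  support letters = 5: 1 == 5 is false
  institutional cost-share ≥ 17%: 5 ≥ 17 is false
Combine:
[1.1.1] true AND true = true
[1.1] NOT true = false
[1.2] true → true = true
[1.3.1] false OR true = true
[1.3] NOT true = false
[1] exactly-one(false, true, false) = true
[2.1.1.1] exactly-one(true, false) = true
[2.1.1.2] true → false = false
[2.1.1] true → false = false
[2.1.2.1] false AND false = false
[2.1.2.2] true AND false = false
[2.1.2] false → false (antecedent false ⇒ implication holds) = true
[2.1] false AND true = false
[2] NOT false = true
[root] true AND true = true
Overall: true → funded

Funded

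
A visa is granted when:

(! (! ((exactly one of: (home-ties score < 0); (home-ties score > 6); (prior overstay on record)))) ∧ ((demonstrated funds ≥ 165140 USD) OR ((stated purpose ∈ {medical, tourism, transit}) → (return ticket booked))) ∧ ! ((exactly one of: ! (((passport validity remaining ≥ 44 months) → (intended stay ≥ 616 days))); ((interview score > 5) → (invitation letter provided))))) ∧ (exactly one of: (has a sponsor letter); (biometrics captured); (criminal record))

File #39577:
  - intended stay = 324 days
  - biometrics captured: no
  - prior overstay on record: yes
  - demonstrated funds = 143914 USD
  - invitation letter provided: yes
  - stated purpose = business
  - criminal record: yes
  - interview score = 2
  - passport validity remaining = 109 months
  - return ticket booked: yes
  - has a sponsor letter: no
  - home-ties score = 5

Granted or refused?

Granted

Atomic conditions:
  home-ties score < 0: 5 < 0 is false
  home-ties score > 6: 5 > 6 is false
  prior overstay on record: yes → true
  demonstrated funds ≥ 165140 USD: 143914 ≥ 165140 is false
  stated purpose ∈ {medical, tourism, transit}: business is not in the set → false
  return ticket booked: yes → true
  passport validity remaining ≥ 44 months: 109 ≥ 44 is true
  intended stay ≥ 616 days: 324 ≥ 616 is false
  interview score > 5: 2 > 5 is false
  invitation letter provided: yes → true
  has a sponsor letter: no → false
  biometrics captured: no → false
  criminal record: yes → true
Combine:
[1.1.1.1] exactly-one(false, false, true) = true
[1.1.1] NOT true = false
[1.1] NOT false = true
[1.2.2] false → true (antecedent false ⇒ implication holds) = true
[1.2] false OR true = true
[1.3.1.1.1] true → false = false
[1.3.1.1] NOT false = true
[1.3.1.2] false → true (antecedent false ⇒ implication holds) = true
[1.3.1] exactly-one(true, true) = false
[1.3] NOT false = true
[1] true AND true AND true = true
[2] exactly-one(false, false, true) = true
[root] true AND true = true
Overall: true → granted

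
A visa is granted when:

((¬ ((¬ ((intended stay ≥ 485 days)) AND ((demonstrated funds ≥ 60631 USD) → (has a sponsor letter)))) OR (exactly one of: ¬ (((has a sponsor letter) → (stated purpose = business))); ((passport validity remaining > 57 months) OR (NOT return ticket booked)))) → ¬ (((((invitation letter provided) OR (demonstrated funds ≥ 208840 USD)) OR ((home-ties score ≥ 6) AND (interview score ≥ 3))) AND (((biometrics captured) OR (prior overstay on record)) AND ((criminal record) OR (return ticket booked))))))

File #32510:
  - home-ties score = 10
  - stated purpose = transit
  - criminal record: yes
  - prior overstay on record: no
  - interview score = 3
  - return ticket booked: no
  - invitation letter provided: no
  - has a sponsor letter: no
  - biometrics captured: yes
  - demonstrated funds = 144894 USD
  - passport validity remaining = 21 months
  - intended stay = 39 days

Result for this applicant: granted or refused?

Refused

Atomic conditions:
  intended stay ≥ 485 days: 39 ≥ 485 is false
  demonstrated funds ≥ 60631 USD: 144894 ≥ 60631 is true
  has a sponsor letter: no → false
  stated purpose = business: transit == business is false
  passport validity remaining > 57 months: 21 > 57 is false
  NOT return ticket booked: no → true
  invitation letter provided: no → false
  demonstrated funds ≥ 208840 USD: 144894 ≥ 208840 is false
  home-ties score ≥ 6: 10 ≥ 6 is true
  interview score ≥ 3: 3 ≥ 3 is true
  biometrics captured: yes → true
  prior overstay on record: no → false
  criminal record: yes → true
  return ticket booked: no → false
Combine:
[1.1.1.1] NOT false = true
[1.1.1.2] true → false = false
[1.1.1] true AND false = false
[1.1] NOT false = true
[1.2.1.1] false → false (antecedent false ⇒ implication holds) = true
[1.2.1] NOT true = false
[1.2.2] false OR true = true
[1.2] exactly-one(false, true) = true
[1] true OR true = true
[2.1.1.1] false OR false = false
[2.1.1.2] true AND true = true
[2.1.1] false OR true = true
[2.1.2.1] true OR false = true
[2.1.2.2] true OR false = true
[2.1.2] true AND true = true
[2.1] true AND true = true
[2] NOT true = false
[root] true → false = false
Overall: false → refused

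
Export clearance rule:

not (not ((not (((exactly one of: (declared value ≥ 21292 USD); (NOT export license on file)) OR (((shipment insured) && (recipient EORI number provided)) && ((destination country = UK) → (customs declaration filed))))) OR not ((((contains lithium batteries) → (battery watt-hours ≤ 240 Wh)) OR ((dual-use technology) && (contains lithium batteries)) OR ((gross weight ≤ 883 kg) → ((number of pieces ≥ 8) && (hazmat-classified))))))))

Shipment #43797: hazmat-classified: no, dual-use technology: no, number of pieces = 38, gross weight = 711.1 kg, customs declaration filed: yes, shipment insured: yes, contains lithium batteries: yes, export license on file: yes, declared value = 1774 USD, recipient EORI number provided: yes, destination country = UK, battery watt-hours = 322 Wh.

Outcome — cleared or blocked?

Atomic conditions:
  declared value ≥ 21292 USD: 1774 ≥ 21292 is false
  NOT export license on file: yes → false
  shipment insured: yes → true
  recipient EORI number provided: yes → true
  destination country = UK: UK == UK is true
  customs declaration filed: yes → true
  contains lithium batteries: yes → true
  battery watt-hours ≤ 240 Wh: 322 ≤ 240 is false
  dual-use technology: no → false
  gross weight ≤ 883 kg: 711.1 ≤ 883 is true
  number of pieces ≥ 8: 38 ≥ 8 is true
  hazmat-classified: no → false
Combine:
[1.1.1.1.1] exactly-one(false, false) = false
[1.1.1.1.2.1] true AND true = true
[1.1.1.1.2.2] true → true = true
[1.1.1.1.2] true AND true = true
[1.1.1.1] false OR true = true
[1.1.1] NOT true = false
[1.1.2.1.1] true → false = false
[1.1.2.1.2] false AND true = false
[1.1.2.1.3.2] true AND false = false
[1.1.2.1.3] true → false = false
[1.1.2.1] false OR false OR false = false
[1.1.2] NOT false = true
[1.1] false OR true = true
[1] NOT true = false
[root] NOT false = true
Overall: true → cleared

Cleared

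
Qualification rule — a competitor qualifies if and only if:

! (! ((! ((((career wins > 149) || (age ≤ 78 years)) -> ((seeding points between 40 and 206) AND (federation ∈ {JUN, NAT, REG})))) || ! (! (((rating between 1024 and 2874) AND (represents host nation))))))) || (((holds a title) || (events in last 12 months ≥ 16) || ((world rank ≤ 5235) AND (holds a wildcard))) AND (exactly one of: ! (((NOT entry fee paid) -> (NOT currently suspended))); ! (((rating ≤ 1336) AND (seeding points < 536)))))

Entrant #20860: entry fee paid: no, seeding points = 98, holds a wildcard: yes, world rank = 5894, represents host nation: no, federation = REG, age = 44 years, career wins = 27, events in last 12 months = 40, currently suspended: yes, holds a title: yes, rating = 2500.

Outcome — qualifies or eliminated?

Atomic conditions:
  career wins > 149: 27 > 149 is false
  age ≤ 78 years: 44 ≤ 78 is true
  seeding points between 40 and 206: 98 in [40, 206] is true
  federation ∈ {JUN, NAT, REG}: REG is in the set → true
  rating between 1024 and 2874: 2500 in [1024, 2874] is true
  represents host nation: no → false
  holds a title: yes → true
  events in last 12 months ≥ 16: 40 ≥ 16 is true
  world rank ≤ 5235: 5894 ≤ 5235 is false
  holds a wildcard: yes → true
  NOT entry fee paid: no → true
  NOT currently suspended: yes → false
  rating ≤ 1336: 2500 ≤ 1336 is false
  seeding points < 536: 98 < 536 is true
Combine:
[1.1.1.1.1.1] false OR true = true
[1.1.1.1.1.2] true AND true = true
[1.1.1.1.1] true → true = true
[1.1.1.1] NOT true = false
[1.1.1.2.1.1] true AND false = false
[1.1.1.2.1] NOT false = true
[1.1.1.2] NOT true = false
[1.1.1] false OR false = false
[1.1] NOT false = true
[1] NOT true = false
[2.1.3] false AND true = false
[2.1] true OR true OR false = true
[2.2.1.1] true → false = false
[2.2.1] NOT false = true
[2.2.2.1] false AND true = false
[2.2.2] NOT false = true
[2.2] exactly-one(true, true) = false
[2] true AND false = false
[root] false OR false = false
Overall: false → eliminated

Eliminated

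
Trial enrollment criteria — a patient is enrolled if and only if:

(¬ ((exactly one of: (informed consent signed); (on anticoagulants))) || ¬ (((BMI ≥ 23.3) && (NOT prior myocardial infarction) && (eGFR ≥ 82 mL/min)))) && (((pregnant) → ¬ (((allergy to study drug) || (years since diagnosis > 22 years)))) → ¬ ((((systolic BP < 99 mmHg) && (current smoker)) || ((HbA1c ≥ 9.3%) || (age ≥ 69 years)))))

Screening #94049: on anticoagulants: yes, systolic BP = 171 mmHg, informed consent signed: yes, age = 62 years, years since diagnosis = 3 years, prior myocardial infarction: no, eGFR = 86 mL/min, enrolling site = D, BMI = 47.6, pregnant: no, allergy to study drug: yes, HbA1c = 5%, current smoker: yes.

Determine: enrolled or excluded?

Atomic conditions:
  informed consent signed: yes → true
  on anticoagulants: yes → true
  BMI ≥ 23.3: 47.6 ≥ 23.3 is true
  NOT prior myocardial infarction: no → true
  eGFR ≥ 82 mL/min: 86 ≥ 82 is true
  pregnant: no → false
  allergy to study drug: yes → true
  years since diagnosis > 22 years: 3 > 22 is false
  systolic BP < 99 mmHg: 171 < 99 is false
  current smoker: yes → true
  HbA1c ≥ 9.3%: 5 ≥ 9.3 is false
  age ≥ 69 years: 62 ≥ 69 is false
Combine:
[1.1.1] exactly-one(true, true) = false
[1.1] NOT false = true
[1.2.1] true AND true AND true = true
[1.2] NOT true = false
[1] true OR false = true
[2.1.2.1] true OR false = true
[2.1.2] NOT true = false
[2.1] false → false (antecedent false ⇒ implication holds) = true
[2.2.1.1] false AND true = false
[2.2.1.2] false OR false = false
[2.2.1] false OR false = false
[2.2] NOT false = true
[2] true → true = true
[root] true AND true = true
Overall: true → enrolled

Enrolled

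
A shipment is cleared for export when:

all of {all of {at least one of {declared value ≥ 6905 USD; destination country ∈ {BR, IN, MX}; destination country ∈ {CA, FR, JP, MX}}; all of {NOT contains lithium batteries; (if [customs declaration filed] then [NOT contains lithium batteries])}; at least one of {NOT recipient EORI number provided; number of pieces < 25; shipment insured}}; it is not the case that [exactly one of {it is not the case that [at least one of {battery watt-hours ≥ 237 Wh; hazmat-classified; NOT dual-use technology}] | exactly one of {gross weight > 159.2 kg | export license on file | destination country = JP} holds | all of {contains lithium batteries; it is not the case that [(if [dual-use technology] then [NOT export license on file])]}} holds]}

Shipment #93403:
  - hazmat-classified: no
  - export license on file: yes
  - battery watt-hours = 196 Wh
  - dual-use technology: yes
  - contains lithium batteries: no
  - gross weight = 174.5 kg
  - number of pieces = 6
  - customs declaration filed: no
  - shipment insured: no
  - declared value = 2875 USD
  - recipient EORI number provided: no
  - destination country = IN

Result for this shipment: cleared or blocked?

Blocked

Atomic conditions:
  declared value ≥ 6905 USD: 2875 ≥ 6905 is false
  destination country ∈ {BR, IN, MX}: IN is in the set → true
  destination country ∈ {CA, FR, JP, MX}: IN is not in the set → false
  NOT contains lithium batteries: no → true
  customs declaration filed: no → false
  NOT recipient EORI number provided: no → true
  number of pieces < 25: 6 < 25 is true
  shipment insured: no → false
  battery watt-hours ≥ 237 Wh: 196 ≥ 237 is false
  hazmat-classified: no → false
  NOT dual-use technology: yes → false
  gross weight > 159.2 kg: 174.5 > 159.2 is true
  export license on file: yes → true
  destination country = JP: IN == JP is false
  contains lithium batteries: no → false
  dual-use technology: yes → true
  NOT export license on file: yes → false
Combine:
[1.1] false OR true OR false = true
[1.2.2] false → true (antecedent false ⇒ implication holds) = true
[1.2] true AND true = true
[1.3] true OR true OR false = true
[1] true AND true AND true = true
[2.1.1.1] false OR false OR false = false
[2.1.1] NOT false = true
[2.1.2] exactly-one(true, true, false) = false
[2.1.3.2.1] true → false = false
[2.1.3.2] NOT false = true
[2.1.3] false AND true = false
[2.1] exactly-one(true, false, false) = true
[2] NOT true = false
[root] true AND false = false
Overall: false → blocked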